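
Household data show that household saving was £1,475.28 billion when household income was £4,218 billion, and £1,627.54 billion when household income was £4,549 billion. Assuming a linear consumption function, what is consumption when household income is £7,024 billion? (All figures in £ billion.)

MPS = ΔS/ΔY = (1627.54 − 1475.28)/(4549 − 4218) = 152.26/331 = 0.46
MPC = 1 − MPS = 0.54
Autonomous saving = 1475.28 − 0.46(4218) = -465, so a = 465
C = 465 + 0.54(7024) = 465 + 3792.96 = 4257.96

C = 4257.96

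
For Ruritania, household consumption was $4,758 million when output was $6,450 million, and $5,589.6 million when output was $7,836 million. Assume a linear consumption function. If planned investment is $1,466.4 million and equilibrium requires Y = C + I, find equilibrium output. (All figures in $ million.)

MPC = (5589.6 − 4758)/(7836 − 6450) = 831.6/1386 = 0.6
a = 4758 − 0.6(6450) = 888
Equilibrium: Y = 888 + 0.6Y + 1466.4
0.4Y = 2354.4, so Y = 2354.4/0.4 = 5886

Y = 5886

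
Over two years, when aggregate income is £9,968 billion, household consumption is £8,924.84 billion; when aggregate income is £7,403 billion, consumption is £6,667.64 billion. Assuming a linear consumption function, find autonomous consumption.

MPC = ΔC/ΔY = (8924.84 − 6667.64)/(9968 − 7403) = 2257.2/2565 = 0.88
a = C − MPC·Y = 6667.64 − 0.88(7403) = 6667.64 − 6514.64 = 153

a = 153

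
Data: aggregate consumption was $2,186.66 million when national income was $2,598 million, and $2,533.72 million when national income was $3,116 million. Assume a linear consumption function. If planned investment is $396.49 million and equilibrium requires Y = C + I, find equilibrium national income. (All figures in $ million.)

Y = 2553

MPC = (2533.72 − 2186.66)/(3116 − 2598) = 347.06/518 = 0.67
a = 2186.66 − 0.67(2598) = 446
Equilibrium: Y = 446 + 0.67Y + 396.49
0.33Y = 842.49, so Y = 842.49/0.33 = 2553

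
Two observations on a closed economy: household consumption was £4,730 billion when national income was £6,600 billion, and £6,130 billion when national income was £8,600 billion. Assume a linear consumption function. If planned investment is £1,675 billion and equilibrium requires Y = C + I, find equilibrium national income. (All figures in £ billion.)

Y = 5950

MPC = (6130 − 4730)/(8600 − 6600) = 1400/2000 = 0.7
a = 4730 − 0.7(6600) = 110
Equilibrium: Y = 110 + 0.7Y + 1675
0.3Y = 1785, so Y = 1785/0.3 = 5950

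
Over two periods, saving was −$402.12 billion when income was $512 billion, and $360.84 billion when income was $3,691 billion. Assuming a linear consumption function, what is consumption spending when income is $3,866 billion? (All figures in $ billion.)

MPS = ΔS/ΔY = (360.84 − (-402.12))/(3691 − 512) = 762.96/3179 = 0.24
MPC = 1 − MPS = 0.76
Autonomous saving = -402.12 − 0.24(512) = -525, so a = 525
C = 525 + 0.76(3866) = 525 + 2938.16 = 3463.16

C = 3463.16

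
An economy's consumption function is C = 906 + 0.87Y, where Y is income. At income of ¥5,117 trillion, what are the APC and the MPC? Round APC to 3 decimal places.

MPC = 0.87 (the slope of the consumption function)
C = 906 + 0.87(5117) = 5357.79, so APC = 5357.79/5117 = 1.047

APC = 1.047; MPC = 0.87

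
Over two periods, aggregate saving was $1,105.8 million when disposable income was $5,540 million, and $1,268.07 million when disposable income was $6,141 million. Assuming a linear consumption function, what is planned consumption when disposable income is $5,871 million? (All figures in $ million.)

MPS = ΔS/ΔY = (1268.07 − 1105.8)/(6141 − 5540) = 162.27/601 = 0.27
MPC = 1 − MPS = 0.73
Autonomous saving = 1105.8 − 0.27(5540) = -390, so a = 390
C = 390 + 0.73(5871) = 390 + 4285.83 = 4675.83

C = 4675.83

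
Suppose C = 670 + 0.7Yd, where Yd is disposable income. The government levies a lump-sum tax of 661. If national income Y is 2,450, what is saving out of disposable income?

Yd = Y − T = 2450 − 661 = 1789
C = 670 + 0.7(1789) = 670 + 1252.3 = 1922.3
S = Yd − C = 1789 − 1922.3 = -133.3

S = -133.3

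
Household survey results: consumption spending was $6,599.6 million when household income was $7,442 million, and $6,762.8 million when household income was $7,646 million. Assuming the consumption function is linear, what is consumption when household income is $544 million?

MPC = (6762.8 − 6599.6)/(7646 − 7442) = 163.2/204 = 0.8
a = 6599.6 − 0.8(7442) = 6599.6 − 5953.6 = 646
C = 646 + 0.8(544) = 646 + 435.2 = 1081.2

C = 1081.2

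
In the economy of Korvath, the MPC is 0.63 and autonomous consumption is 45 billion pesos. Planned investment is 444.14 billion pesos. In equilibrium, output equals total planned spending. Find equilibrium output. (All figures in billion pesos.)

Y = C + I = 45 + 0.63Y + 444.14
Y − 0.63Y = 489.14
0.37Y = 489.14, so Y = 489.14/0.37 = 1322

Y = 1322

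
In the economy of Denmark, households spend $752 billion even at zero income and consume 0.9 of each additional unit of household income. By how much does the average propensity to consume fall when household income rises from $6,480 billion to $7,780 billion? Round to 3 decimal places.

ΔAPC = 0.019

At Y = 6480: C = 752 + 0.9(6480) = 6584, APC = 6584/6480 = 1.0160
At Y = 7780: C = 7754, APC = 7754/7780 = 0.9967
Fall in APC = 1.0160 − 0.9967 = 0.0193 ≈ 0.019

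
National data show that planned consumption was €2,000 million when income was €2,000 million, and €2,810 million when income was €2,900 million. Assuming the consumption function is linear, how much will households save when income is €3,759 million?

MPC = (2810 − 2000)/(2900 − 2000) = 810/900 = 0.9
a = 2000 − 0.9(2000) = 2000 − 1800 = 200
C = 200 + 0.9(3759) = 3583.1
S = 3759 − 3583.1 = 175.9

S = 175.9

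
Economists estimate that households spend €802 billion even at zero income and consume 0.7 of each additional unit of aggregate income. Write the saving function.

S = Y − C = Y − (802 + 0.7Y) = -802 + (1 − 0.7)Y

S = -802 + 0.3Y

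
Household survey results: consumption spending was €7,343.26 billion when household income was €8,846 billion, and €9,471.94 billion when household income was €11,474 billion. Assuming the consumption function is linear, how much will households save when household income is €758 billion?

MPC = (9471.94 − 7343.26)/(11474 − 8846) = 2128.68/2628 = 0.81
a = 7343.26 − 0.81(8846) = 7343.26 − 7165.26 = 178
C = 178 + 0.81(758) = 791.98
S = 758 − 791.98 = -33.98

S = -33.98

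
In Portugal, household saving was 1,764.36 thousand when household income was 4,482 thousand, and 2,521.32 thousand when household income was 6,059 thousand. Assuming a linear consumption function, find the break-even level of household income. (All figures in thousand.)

MPS = ΔS/ΔY = (2521.32 − 1764.36)/(6059 − 4482) = 756.96/1577 = 0.48
MPC = 1 − MPS = 0.52
From S(4482) = 1764.36: −a + 0.48(4482) = 1764.36, so a = 2151.36 − 1764.36 = 387
Break-even (S = 0): Y = a/MPS = 387/0.48 = 806.25

Y = 806.25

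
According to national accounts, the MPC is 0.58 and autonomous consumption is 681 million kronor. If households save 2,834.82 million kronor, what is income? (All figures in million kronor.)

Y = 8371

S = Y − C = -681 + 0.42Y
-681 + 0.42Y = 2834.82, so 0.42Y = 3515.82 and Y = 8371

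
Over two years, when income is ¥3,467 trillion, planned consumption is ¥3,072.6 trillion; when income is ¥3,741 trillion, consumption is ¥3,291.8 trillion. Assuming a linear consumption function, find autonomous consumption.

a = 299

MPC = ΔC/ΔY = (3291.8 − 3072.6)/(3741 − 3467) = 219.2/274 = 0.8
a = C − MPC·Y = 3072.6 − 0.8(3467) = 3072.6 − 2773.6 = 299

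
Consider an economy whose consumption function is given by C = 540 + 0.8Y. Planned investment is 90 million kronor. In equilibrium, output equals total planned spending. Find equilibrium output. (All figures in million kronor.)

Y = 3150

Y = C + I = 540 + 0.8Y + 90
Y − 0.8Y = 630
0.2Y = 630, so Y = 630/0.2 = 3150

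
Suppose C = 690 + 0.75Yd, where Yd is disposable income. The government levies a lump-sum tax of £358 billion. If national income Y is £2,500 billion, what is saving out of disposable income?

Yd = Y − T = 2500 − 358 = 2142
C = 690 + 0.75(2142) = 690 + 1606.5 = 2296.5
S = Yd − C = 2142 − 2296.5 = -154.5

S = -154.5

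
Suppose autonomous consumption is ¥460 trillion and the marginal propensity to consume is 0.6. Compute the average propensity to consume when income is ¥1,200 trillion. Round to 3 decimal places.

C = 460 + 0.6(1200) = 1180
APC = C/Y = 1180/1200 = 0.983

APC = 0.983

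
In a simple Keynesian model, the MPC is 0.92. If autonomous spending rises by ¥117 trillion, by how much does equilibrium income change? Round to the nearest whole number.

The multiplier is 1/(1 − MPC) = 1/0.08.
ΔY = 117/0.08 = 1462.50 ≈ 1463

ΔY ≈ 1463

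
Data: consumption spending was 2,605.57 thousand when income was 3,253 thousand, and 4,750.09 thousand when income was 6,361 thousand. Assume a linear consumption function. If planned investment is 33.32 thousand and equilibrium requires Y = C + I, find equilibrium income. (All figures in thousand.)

MPC = (4750.09 − 2605.57)/(6361 − 3253) = 2144.52/3108 = 0.69
a = 2605.57 − 0.69(3253) = 361
Equilibrium: Y = 361 + 0.69Y + 33.32
0.31Y = 394.32, so Y = 394.32/0.31 = 1272

Y = 1272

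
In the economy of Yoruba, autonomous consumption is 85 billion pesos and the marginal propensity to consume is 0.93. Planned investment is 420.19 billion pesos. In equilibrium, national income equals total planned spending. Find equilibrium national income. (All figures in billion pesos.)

Y = C + I = 85 + 0.93Y + 420.19
Y − 0.93Y = 505.19
0.07Y = 505.19, so Y = 505.19/0.07 = 7217

Y = 7217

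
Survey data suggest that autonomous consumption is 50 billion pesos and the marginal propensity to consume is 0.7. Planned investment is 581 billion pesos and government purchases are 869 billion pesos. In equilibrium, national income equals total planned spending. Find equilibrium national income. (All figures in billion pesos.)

Y = C + I + G = 50 + 0.7Y + 581 + 869
Y − 0.7Y = 1500
0.3Y = 1500, so Y = 1500/0.3 = 5000

Y = 5000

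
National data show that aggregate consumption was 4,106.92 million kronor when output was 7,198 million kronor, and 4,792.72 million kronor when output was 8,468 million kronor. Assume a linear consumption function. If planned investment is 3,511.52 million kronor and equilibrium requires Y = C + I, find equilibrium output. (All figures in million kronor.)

MPC = (4792.72 − 4106.92)/(8468 − 7198) = 685.8/1270 = 0.54
a = 4106.92 − 0.54(7198) = 220
Equilibrium: Y = 220 + 0.54Y + 3511.52
0.46Y = 3731.52, so Y = 3731.52/0.46 = 8112

Y = 8112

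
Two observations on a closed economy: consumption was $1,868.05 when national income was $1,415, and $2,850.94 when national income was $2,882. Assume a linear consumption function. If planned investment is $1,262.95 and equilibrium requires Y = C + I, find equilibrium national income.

Y = 6615

MPC = (2850.94 − 1868.05)/(2882 − 1415) = 982.89/1467 = 0.67
a = 1868.05 − 0.67(1415) = 920
Equilibrium: Y = 920 + 0.67Y + 1262.95
0.33Y = 2182.95, so Y = 2182.95/0.33 = 6615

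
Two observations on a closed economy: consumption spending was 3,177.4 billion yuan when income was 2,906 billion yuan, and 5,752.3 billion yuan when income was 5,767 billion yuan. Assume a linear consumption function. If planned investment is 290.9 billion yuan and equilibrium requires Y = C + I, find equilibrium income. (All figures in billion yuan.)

MPC = (5752.3 − 3177.4)/(5767 − 2906) = 2574.9/2861 = 0.9
a = 3177.4 − 0.9(2906) = 562
Equilibrium: Y = 562 + 0.9Y + 290.9
0.1Y = 852.9, so Y = 852.9/0.1 = 8529

Y = 8529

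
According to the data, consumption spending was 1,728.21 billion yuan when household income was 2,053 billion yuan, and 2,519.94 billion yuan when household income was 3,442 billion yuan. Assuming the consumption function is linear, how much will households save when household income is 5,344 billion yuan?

MPC = (2519.94 − 1728.21)/(3442 − 2053) = 791.73/1389 = 0.57
a = 1728.21 − 0.57(2053) = 1728.21 − 1170.21 = 558
C = 558 + 0.57(5344) = 3604.08
S = 5344 − 3604.08 = 1739.92

S = 1739.92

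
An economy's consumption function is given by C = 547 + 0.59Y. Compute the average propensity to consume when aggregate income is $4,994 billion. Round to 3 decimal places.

C = 547 + 0.59(4994) = 3493.46
APC = C/Y = 3493.46/4994 = 0.700

APC = 0.700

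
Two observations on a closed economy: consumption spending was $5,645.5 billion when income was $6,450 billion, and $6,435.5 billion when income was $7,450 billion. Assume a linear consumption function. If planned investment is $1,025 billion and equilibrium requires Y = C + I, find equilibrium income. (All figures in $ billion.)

Y = 7500

MPC = (6435.5 − 5645.5)/(7450 − 6450) = 790/1000 = 0.79
a = 5645.5 − 0.79(6450) = 550
Equilibrium: Y = 550 + 0.79Y + 1025
0.21Y = 1575, so Y = 1575/0.21 = 7500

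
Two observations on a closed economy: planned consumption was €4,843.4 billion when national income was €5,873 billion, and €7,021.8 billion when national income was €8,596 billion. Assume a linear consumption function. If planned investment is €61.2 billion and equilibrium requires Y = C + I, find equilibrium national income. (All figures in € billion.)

Y = 1031

MPC = (7021.8 − 4843.4)/(8596 − 5873) = 2178.4/2723 = 0.8
a = 4843.4 − 0.8(5873) = 145
Equilibrium: Y = 145 + 0.8Y + 61.2
0.2Y = 206.2, so Y = 206.2/0.2 = 1031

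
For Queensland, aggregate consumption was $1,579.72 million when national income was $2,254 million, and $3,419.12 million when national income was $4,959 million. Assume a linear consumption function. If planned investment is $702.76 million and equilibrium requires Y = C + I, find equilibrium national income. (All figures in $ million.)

Y = 2343

MPC = (3419.12 − 1579.72)/(4959 − 2254) = 1839.4/2705 = 0.68
a = 1579.72 − 0.68(2254) = 47
Equilibrium: Y = 47 + 0.68Y + 702.76
0.32Y = 749.76, so Y = 749.76/0.32 = 2343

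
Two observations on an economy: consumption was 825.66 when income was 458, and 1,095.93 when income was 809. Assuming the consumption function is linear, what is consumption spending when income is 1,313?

MPC = (1095.93 − 825.66)/(809 − 458) = 270.27/351 = 0.77
a = 825.66 − 0.77(458) = 825.66 − 352.66 = 473
C = 473 + 0.77(1313) = 473 + 1011.01 = 1484.01

C = 1484.01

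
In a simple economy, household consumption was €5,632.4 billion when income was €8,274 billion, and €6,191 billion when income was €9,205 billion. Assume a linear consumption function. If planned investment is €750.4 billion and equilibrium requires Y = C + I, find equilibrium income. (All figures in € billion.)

MPC = (6191 − 5632.4)/(9205 − 8274) = 558.6/931 = 0.6
a = 5632.4 − 0.6(8274) = 668
Equilibrium: Y = 668 + 0.6Y + 750.4
0.4Y = 1418.4, so Y = 1418.4/0.4 = 3546

Y = 3546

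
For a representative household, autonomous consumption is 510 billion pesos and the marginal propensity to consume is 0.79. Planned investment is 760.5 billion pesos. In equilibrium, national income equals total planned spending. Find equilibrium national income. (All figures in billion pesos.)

Y = 6050

Y = C + I = 510 + 0.79Y + 760.5
Y − 0.79Y = 1270.5
0.21Y = 1270.5, so Y = 1270.5/0.21 = 6050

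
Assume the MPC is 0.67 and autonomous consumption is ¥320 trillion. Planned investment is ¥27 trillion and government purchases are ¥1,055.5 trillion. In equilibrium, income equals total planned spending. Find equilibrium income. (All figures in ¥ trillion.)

Y = C + I + G = 320 + 0.67Y + 27 + 1055.5
Y − 0.67Y = 1402.5
0.33Y = 1402.5, so Y = 1402.5/0.33 = 4250

Y = 4250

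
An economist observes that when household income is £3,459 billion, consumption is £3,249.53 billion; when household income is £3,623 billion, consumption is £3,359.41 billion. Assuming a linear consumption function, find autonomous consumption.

a = 932

MPC = ΔC/ΔY = (3359.41 − 3249.53)/(3623 − 3459) = 109.88/164 = 0.67
a = C − MPC·Y = 3249.53 − 0.67(3459) = 3249.53 − 2317.53 = 932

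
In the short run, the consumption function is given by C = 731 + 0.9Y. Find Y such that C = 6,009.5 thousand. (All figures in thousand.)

731 + 0.9Y = 6009.5
0.9Y = 5278.5, so Y = 5278.5/0.9 = 5865

Y = 5865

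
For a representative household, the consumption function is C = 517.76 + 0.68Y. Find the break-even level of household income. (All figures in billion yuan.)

At break-even, C = Y: 517.76 + 0.68Y = Y
0.32Y = 517.76, so Y = 517.76/0.32 = 1618

Y = 1618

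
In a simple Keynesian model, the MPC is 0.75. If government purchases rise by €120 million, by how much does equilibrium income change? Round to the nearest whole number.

The multiplier is 1/(1 − MPC) = 1/0.25.
ΔY = 120/0.25 = 480.00 ≈ 480

ΔY ≈ 480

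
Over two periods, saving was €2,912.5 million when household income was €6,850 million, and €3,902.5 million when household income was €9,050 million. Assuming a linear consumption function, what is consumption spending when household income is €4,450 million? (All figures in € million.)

MPS = ΔS/ΔY = (3902.5 − 2912.5)/(9050 − 6850) = 990/2200 = 0.45
MPC = 1 − MPS = 0.55
Autonomous saving = 2912.5 − 0.45(6850) = -170, so a = 170
C = 170 + 0.55(4450) = 170 + 2447.5 = 2617.5

C = 2617.5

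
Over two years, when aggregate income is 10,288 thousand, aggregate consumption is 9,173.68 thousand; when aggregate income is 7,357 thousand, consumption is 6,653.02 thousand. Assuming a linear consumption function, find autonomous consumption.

MPC = ΔC/ΔY = (9173.68 − 6653.02)/(10288 − 7357) = 2520.66/2931 = 0.86
a = C − MPC·Y = 6653.02 − 0.86(7357) = 6653.02 − 6327.02 = 326

a = 326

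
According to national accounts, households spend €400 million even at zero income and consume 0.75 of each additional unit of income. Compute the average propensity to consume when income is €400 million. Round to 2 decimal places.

APC = 1.75

C = 400 + 0.75(400) = 700
APC = C/Y = 700/400 = 1.75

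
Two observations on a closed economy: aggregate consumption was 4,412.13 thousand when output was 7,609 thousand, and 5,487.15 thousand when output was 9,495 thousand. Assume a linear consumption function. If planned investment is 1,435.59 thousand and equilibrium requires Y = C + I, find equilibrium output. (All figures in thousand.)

Y = 3513

MPC = (5487.15 − 4412.13)/(9495 − 7609) = 1075.02/1886 = 0.57
a = 4412.13 − 0.57(7609) = 75
Equilibrium: Y = 75 + 0.57Y + 1435.59
0.43Y = 1510.59, so Y = 1510.59/0.43 = 3513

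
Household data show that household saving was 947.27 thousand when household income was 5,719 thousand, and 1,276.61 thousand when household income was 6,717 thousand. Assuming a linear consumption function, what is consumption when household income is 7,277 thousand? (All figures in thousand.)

C = 5815.59

MPS = ΔS/ΔY = (1276.61 − 947.27)/(6717 − 5719) = 329.34/998 = 0.33
MPC = 1 − MPS = 0.67
Autonomous saving = 947.27 − 0.33(5719) = -940, so a = 940
C = 940 + 0.67(7277) = 940 + 4875.59 = 5815.59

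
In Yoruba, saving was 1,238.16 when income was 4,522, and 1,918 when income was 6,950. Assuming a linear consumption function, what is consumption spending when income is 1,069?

C = 797.68

MPS = ΔS/ΔY = (1918 − 1238.16)/(6950 − 4522) = 679.84/2428 = 0.28
MPC = 1 − MPS = 0.72
Autonomous saving = 1238.16 − 0.28(4522) = -28, so a = 28
C = 28 + 0.72(1069) = 28 + 769.68 = 797.68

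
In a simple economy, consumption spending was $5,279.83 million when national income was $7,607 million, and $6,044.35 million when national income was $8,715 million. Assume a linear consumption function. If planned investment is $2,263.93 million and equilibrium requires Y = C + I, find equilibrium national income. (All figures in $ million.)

Y = 7403

MPC = (6044.35 − 5279.83)/(8715 − 7607) = 764.52/1108 = 0.69
a = 5279.83 − 0.69(7607) = 31
Equilibrium: Y = 31 + 0.69Y + 2263.93
0.31Y = 2294.93, so Y = 2294.93/0.31 = 7403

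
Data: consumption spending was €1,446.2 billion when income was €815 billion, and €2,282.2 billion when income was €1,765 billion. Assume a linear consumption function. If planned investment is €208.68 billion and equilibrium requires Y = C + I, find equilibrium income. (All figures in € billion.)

MPC = (2282.2 − 1446.2)/(1765 − 815) = 836/950 = 0.88
a = 1446.2 − 0.88(815) = 729
Equilibrium: Y = 729 + 0.88Y + 208.68
0.12Y = 937.68, so Y = 937.68/0.12 = 7814

Y = 7814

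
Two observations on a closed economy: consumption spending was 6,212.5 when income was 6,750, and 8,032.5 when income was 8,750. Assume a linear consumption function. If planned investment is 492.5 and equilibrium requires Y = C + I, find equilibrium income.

Y = 6250

MPC = (8032.5 − 6212.5)/(8750 − 6750) = 1820/2000 = 0.91
a = 6212.5 − 0.91(6750) = 70
Equilibrium: Y = 70 + 0.91Y + 492.5
0.09Y = 562.5, so Y = 562.5/0.09 = 6250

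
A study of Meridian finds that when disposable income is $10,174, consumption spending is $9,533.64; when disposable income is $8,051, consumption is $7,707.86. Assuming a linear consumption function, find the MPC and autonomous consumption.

MPC = 0.86; a = 784

MPC = ΔC/ΔY = (9533.64 − 7707.86)/(10174 − 8051) = 1825.78/2123 = 0.86
a = C − MPC·Y = 7707.86 − 0.86(8051) = 7707.86 − 6923.86 = 784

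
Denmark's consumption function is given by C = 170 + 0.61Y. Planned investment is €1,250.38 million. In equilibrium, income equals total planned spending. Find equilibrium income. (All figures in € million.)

Y = 3642

Y = C + I = 170 + 0.61Y + 1250.38
Y − 0.61Y = 1420.38
0.39Y = 1420.38, so Y = 1420.38/0.39 = 3642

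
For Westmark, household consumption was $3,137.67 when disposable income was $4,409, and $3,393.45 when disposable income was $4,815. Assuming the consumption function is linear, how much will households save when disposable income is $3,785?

S = 1040.45

MPC = (3393.45 − 3137.67)/(4815 − 4409) = 255.78/406 = 0.63
a = 3137.67 − 0.63(4409) = 3137.67 − 2777.67 = 360
C = 360 + 0.63(3785) = 2744.55
S = 3785 − 2744.55 = 1040.45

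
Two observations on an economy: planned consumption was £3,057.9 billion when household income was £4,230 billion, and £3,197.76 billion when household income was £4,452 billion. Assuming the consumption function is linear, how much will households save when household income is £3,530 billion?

MPC = (3197.76 − 3057.9)/(4452 − 4230) = 139.86/222 = 0.63
a = 3057.9 − 0.63(4230) = 3057.9 − 2664.9 = 393
C = 393 + 0.63(3530) = 2616.9
S = 3530 − 2616.9 = 913.1

S = 913.1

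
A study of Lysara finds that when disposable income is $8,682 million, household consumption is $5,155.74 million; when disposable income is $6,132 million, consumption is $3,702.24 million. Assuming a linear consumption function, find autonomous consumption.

a = 207

MPC = ΔC/ΔY = (5155.74 − 3702.24)/(8682 − 6132) = 1453.5/2550 = 0.57
a = C − MPC·Y = 3702.24 − 0.57(6132) = 3702.24 − 3495.24 = 207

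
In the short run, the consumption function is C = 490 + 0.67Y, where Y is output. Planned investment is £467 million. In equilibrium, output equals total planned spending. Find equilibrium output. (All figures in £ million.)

Y = 2900

Y = C + I = 490 + 0.67Y + 467
Y − 0.67Y = 957
0.33Y = 957, so Y = 957/0.33 = 2900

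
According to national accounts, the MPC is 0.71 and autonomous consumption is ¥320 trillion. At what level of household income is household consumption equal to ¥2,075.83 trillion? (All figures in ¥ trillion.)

Y = 2473

320 + 0.71Y = 2075.83
0.71Y = 1755.83, so Y = 1755.83/0.71 = 2473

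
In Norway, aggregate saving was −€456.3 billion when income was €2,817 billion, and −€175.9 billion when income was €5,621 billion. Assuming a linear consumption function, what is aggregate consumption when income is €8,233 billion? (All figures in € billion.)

C = 8147.7

MPS = ΔS/ΔY = (-175.9 − (-456.3))/(5621 − 2817) = 280.4/2804 = 0.1
MPC = 1 − MPS = 0.9
Autonomous saving = -456.3 − 0.1(2817) = -738, so a = 738
C = 738 + 0.9(8233) = 738 + 7409.7 = 8147.7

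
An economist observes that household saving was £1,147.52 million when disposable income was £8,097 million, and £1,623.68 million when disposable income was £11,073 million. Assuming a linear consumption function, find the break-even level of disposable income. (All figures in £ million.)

Y = 925

MPS = ΔS/ΔY = (1623.68 − 1147.52)/(11073 − 8097) = 476.16/2976 = 0.16
MPC = 1 − MPS = 0.84
From S(8097) = 1147.52: −a + 0.16(8097) = 1147.52, so a = 1295.52 − 1147.52 = 148
Break-even (S = 0): Y = a/MPS = 148/0.16 = 925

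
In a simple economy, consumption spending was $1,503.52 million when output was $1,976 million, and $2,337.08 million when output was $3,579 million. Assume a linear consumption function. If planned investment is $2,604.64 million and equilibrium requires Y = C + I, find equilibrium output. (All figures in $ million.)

Y = 6418

MPC = (2337.08 − 1503.52)/(3579 − 1976) = 833.56/1603 = 0.52
a = 1503.52 − 0.52(1976) = 476
Equilibrium: Y = 476 + 0.52Y + 2604.64
0.48Y = 3080.64, so Y = 3080.64/0.48 = 6418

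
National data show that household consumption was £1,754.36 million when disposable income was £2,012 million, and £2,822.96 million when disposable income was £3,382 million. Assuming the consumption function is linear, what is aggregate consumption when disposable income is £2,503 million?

MPC = (2822.96 − 1754.36)/(3382 − 2012) = 1068.6/1370 = 0.78
a = 1754.36 − 0.78(2012) = 1754.36 − 1569.36 = 185
C = 185 + 0.78(2503) = 185 + 1952.34 = 2137.34

C = 2137.34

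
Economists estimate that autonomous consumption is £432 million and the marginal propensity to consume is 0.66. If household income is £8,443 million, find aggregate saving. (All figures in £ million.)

S = 2438.62

C = 432 + 0.66(8443) = 432 + 5572.38 = 6004.38
S = Y − C = 8443 − 6004.38 = 2438.62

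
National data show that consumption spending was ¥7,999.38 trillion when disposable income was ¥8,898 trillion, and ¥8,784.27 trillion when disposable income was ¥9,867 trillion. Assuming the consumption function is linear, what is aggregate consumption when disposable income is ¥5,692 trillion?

C = 5402.52

MPC = (8784.27 − 7999.38)/(9867 − 8898) = 784.89/969 = 0.81
a = 7999.38 − 0.81(8898) = 7999.38 − 7207.38 = 792
C = 792 + 0.81(5692) = 792 + 4610.52 = 5402.52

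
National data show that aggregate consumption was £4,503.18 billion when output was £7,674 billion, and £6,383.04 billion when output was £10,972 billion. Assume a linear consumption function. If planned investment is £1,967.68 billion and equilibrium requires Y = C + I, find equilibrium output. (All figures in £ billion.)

Y = 4876

MPC = (6383.04 − 4503.18)/(10972 − 7674) = 1879.86/3298 = 0.57
a = 4503.18 − 0.57(7674) = 129
Equilibrium: Y = 129 + 0.57Y + 1967.68
0.43Y = 2096.68, so Y = 2096.68/0.43 = 4876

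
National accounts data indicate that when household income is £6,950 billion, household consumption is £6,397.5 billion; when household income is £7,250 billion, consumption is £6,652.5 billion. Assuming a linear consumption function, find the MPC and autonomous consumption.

MPC = 0.85; a = 490

MPC = ΔC/ΔY = (6652.5 − 6397.5)/(7250 − 6950) = 255/300 = 0.85
a = C − MPC·Y = 6397.5 − 0.85(6950) = 6397.5 − 5907.5 = 490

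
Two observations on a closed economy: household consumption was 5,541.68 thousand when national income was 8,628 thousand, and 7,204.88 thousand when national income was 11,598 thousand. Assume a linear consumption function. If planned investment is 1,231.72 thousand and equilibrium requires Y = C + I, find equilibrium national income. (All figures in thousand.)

MPC = (7204.88 − 5541.68)/(11598 − 8628) = 1663.2/2970 = 0.56
a = 5541.68 − 0.56(8628) = 710
Equilibrium: Y = 710 + 0.56Y + 1231.72
0.44Y = 1941.72, so Y = 1941.72/0.44 = 4413

Y = 4413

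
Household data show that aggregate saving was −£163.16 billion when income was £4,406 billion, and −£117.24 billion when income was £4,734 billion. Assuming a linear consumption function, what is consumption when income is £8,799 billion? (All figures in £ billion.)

C = 8347.14

MPS = ΔS/ΔY = (-117.24 − (-163.16))/(4734 − 4406) = 45.92/328 = 0.14
MPC = 1 − MPS = 0.86
Autonomous saving = -163.16 − 0.14(4406) = -780, so a = 780
C = 780 + 0.86(8799) = 780 + 7567.14 = 8347.14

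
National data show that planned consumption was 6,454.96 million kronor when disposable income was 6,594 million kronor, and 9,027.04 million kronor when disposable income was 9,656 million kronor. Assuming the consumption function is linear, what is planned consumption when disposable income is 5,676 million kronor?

C = 5683.84

MPC = (9027.04 − 6454.96)/(9656 − 6594) = 2572.08/3062 = 0.84
a = 6454.96 − 0.84(6594) = 6454.96 − 5538.96 = 916
C = 916 + 0.84(5676) = 916 + 4767.84 = 5683.84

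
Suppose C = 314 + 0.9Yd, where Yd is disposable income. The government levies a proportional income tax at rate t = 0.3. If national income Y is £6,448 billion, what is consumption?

Yd = (1 − 0.3)(6448) = 0.7(6448) = 4513.6
C = 314 + 0.9(4513.6) = 314 + 4062.24 = 4376.24

C = 4376.24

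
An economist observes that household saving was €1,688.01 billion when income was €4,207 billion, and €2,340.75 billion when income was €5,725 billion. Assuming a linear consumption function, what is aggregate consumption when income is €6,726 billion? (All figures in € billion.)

MPS = ΔS/ΔY = (2340.75 − 1688.01)/(5725 − 4207) = 652.74/1518 = 0.43
MPC = 1 − MPS = 0.57
Autonomous saving = 1688.01 − 0.43(4207) = -121, so a = 121
C = 121 + 0.57(6726) = 121 + 3833.82 = 3954.82

C = 3954.82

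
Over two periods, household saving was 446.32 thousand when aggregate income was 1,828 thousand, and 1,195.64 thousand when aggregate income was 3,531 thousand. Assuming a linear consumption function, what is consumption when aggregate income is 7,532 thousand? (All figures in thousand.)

C = 4575.92

MPS = ΔS/ΔY = (1195.64 − 446.32)/(3531 − 1828) = 749.32/1703 = 0.44
MPC = 1 − MPS = 0.56
Autonomous saving = 446.32 − 0.44(1828) = -358, so a = 358
C = 358 + 0.56(7532) = 358 + 4217.92 = 4575.92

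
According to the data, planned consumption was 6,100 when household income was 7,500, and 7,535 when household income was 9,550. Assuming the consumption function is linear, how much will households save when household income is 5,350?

MPC = (7535 − 6100)/(9550 − 7500) = 1435/2050 = 0.7
a = 6100 − 0.7(7500) = 6100 − 5250 = 850
C = 850 + 0.7(5350) = 4595
S = 5350 − 4595 = 755

S = 755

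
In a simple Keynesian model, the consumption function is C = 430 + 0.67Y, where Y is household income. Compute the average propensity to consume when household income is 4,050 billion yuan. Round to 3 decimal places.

APC = 0.776

C = 430 + 0.67(4050) = 3143.5
APC = C/Y = 3143.5/4050 = 0.776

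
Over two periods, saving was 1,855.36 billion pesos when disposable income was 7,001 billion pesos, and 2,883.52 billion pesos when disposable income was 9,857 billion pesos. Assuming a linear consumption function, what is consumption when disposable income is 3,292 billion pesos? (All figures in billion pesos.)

C = 2771.88

MPS = ΔS/ΔY = (2883.52 − 1855.36)/(9857 − 7001) = 1028.16/2856 = 0.36
MPC = 1 − MPS = 0.64
Autonomous saving = 1855.36 − 0.36(7001) = -665, so a = 665
C = 665 + 0.64(3292) = 665 + 2106.88 = 2771.88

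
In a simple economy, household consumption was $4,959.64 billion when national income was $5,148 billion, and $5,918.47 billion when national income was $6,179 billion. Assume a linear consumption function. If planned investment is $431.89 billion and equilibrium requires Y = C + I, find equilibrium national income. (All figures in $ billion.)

MPC = (5918.47 − 4959.64)/(6179 − 5148) = 958.83/1031 = 0.93
a = 4959.64 − 0.93(5148) = 172
Equilibrium: Y = 172 + 0.93Y + 431.89
0.07Y = 603.89, so Y = 603.89/0.07 = 8627

Y = 8627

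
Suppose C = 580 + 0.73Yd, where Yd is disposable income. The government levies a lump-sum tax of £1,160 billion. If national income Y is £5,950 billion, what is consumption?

Yd = Y − T = 5950 − 1160 = 4790
C = 580 + 0.73(4790) = 580 + 3496.7 = 4076.7

C = 4076.7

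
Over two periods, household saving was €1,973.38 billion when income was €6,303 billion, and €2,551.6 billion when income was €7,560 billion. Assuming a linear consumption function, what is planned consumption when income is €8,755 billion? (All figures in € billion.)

C = 5653.7

MPS = ΔS/ΔY = (2551.6 − 1973.38)/(7560 − 6303) = 578.22/1257 = 0.46
MPC = 1 − MPS = 0.54
Autonomous saving = 1973.38 − 0.46(6303) = -926, so a = 926
C = 926 + 0.54(8755) = 926 + 4727.7 = 5653.7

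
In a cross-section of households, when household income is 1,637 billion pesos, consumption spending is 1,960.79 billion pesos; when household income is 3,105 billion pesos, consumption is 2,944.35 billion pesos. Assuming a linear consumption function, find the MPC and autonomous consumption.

MPC = ΔC/ΔY = (2944.35 − 1960.79)/(3105 − 1637) = 983.56/1468 = 0.67
a = C − MPC·Y = 1960.79 − 0.67(1637) = 1960.79 − 1096.79 = 864

MPC = 0.67; a = 864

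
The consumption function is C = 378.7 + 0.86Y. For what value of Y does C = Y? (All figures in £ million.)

Y = 2705

At break-even, C = Y: 378.7 + 0.86Y = Y
0.14Y = 378.7, so Y = 378.7/0.14 = 2705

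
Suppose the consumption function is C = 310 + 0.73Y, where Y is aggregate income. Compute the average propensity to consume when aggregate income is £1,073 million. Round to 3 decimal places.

C = 310 + 0.73(1073) = 1093.29
APC = C/Y = 1093.29/1073 = 1.019

APC = 1.019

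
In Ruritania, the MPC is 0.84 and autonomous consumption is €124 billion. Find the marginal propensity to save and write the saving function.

MPS = 0.16; S = -124 + 0.16Y

MPS = 1 − MPC = 1 − 0.84 = 0.16
S = Y − C = -124 + 0.16Y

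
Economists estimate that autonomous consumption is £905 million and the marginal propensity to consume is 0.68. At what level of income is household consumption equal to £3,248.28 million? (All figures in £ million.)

Y = 3446

905 + 0.68Y = 3248.28
0.68Y = 2343.28, so Y = 2343.28/0.68 = 3446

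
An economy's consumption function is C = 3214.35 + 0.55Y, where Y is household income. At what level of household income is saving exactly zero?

Y = 7143

At break-even, C = Y: 3214.35 + 0.55Y = Y
0.45Y = 3214.35, so Y = 3214.35/0.45 = 7143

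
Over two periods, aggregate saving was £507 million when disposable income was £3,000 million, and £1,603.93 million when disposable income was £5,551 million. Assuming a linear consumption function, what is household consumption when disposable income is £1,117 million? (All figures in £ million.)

MPS = ΔS/ΔY = (1603.93 − 507)/(5551 − 3000) = 1096.93/2551 = 0.43
MPC = 1 − MPS = 0.57
Autonomous saving = 507 − 0.43(3000) = -783, so a = 783
C = 783 + 0.57(1117) = 783 + 636.69 = 1419.69

C = 1419.69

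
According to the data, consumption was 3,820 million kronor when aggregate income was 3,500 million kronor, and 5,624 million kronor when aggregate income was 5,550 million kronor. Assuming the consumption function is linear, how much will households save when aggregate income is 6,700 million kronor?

S = 64

MPC = (5624 − 3820)/(5550 − 3500) = 1804/2050 = 0.88
a = 3820 − 0.88(3500) = 3820 − 3080 = 740
C = 740 + 0.88(6700) = 6636
S = 6700 − 6636 = 64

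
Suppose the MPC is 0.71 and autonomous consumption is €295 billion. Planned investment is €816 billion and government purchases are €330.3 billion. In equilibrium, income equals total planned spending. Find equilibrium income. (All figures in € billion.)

Y = C + I + G = 295 + 0.71Y + 816 + 330.3
Y − 0.71Y = 1441.3
0.29Y = 1441.3, so Y = 1441.3/0.29 = 4970

Y = 4970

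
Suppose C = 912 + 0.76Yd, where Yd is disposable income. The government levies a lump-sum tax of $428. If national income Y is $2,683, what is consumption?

Yd = Y − T = 2683 − 428 = 2255
C = 912 + 0.76(2255) = 912 + 1713.8 = 2625.8

C = 2625.8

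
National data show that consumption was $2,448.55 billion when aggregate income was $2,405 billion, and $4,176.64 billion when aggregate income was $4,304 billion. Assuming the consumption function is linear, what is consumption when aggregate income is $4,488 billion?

MPC = (4176.64 − 2448.55)/(4304 − 2405) = 1728.09/1899 = 0.91
a = 2448.55 − 0.91(2405) = 2448.55 − 2188.55 = 260
C = 260 + 0.91(4488) = 260 + 4084.08 = 4344.08

C = 4344.08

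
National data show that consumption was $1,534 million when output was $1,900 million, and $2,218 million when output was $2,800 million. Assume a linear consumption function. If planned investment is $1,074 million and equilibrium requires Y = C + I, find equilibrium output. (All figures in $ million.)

Y = 4850

MPC = (2218 − 1534)/(2800 − 1900) = 684/900 = 0.76
a = 1534 − 0.76(1900) = 90
Equilibrium: Y = 90 + 0.76Y + 1074
0.24Y = 1164, so Y = 1164/0.24 = 4850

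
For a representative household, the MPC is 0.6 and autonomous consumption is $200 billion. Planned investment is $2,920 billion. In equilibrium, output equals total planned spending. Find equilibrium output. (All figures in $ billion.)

Y = C + I = 200 + 0.6Y + 2920
Y − 0.6Y = 3120
0.4Y = 3120, so Y = 3120/0.4 = 7800

Y = 7800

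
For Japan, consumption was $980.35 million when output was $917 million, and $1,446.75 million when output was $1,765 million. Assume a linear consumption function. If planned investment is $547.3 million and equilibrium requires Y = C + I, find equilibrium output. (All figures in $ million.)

Y = 2274

MPC = (1446.75 − 980.35)/(1765 − 917) = 466.4/848 = 0.55
a = 980.35 − 0.55(917) = 476
Equilibrium: Y = 476 + 0.55Y + 547.3
0.45Y = 1023.3, so Y = 1023.3/0.45 = 2274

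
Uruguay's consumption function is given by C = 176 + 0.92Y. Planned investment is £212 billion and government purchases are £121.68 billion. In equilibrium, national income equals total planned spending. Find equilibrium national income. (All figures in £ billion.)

Y = C + I + G = 176 + 0.92Y + 212 + 121.68
Y − 0.92Y = 509.68
0.08Y = 509.68, so Y = 509.68/0.08 = 6371

Y = 6371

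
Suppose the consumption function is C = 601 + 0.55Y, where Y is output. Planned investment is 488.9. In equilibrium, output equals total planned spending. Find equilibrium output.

Y = C + I = 601 + 0.55Y + 488.9
Y − 0.55Y = 1089.9
0.45Y = 1089.9, so Y = 1089.9/0.45 = 2422

Y = 2422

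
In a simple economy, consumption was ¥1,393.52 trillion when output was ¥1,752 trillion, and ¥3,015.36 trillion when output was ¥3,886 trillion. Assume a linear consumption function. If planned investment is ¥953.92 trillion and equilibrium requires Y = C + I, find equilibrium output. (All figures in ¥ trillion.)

MPC = (3015.36 − 1393.52)/(3886 − 1752) = 1621.84/2134 = 0.76
a = 1393.52 − 0.76(1752) = 62
Equilibrium: Y = 62 + 0.76Y + 953.92
0.24Y = 1015.92, so Y = 1015.92/0.24 = 4233

Y = 4233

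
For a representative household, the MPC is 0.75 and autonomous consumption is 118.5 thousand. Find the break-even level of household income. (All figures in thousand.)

At break-even, C = Y: 118.5 + 0.75Y = Y
0.25Y = 118.5, so Y = 118.5/0.25 = 474

Y = 474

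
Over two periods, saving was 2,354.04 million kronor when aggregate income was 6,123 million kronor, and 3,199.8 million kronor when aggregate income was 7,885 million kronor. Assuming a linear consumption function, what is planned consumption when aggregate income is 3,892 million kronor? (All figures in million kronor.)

MPS = ΔS/ΔY = (3199.8 − 2354.04)/(7885 − 6123) = 845.76/1762 = 0.48
MPC = 1 − MPS = 0.52
Autonomous saving = 2354.04 − 0.48(6123) = -585, so a = 585
C = 585 + 0.52(3892) = 585 + 2023.84 = 2608.84

C = 2608.84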